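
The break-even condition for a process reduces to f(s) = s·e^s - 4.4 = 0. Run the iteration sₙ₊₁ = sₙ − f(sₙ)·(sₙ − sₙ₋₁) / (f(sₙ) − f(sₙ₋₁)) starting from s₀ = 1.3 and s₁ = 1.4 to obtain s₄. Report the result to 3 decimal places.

f(1.3) = 0.37009, f(1.4) = 1.27728
s₂ = 1.40000 − 1.27728·(1.40000 − 1.30000) / (1.27728 − 0.37009) = 1.40000 − (0.12773)/(0.90719) = 1.25921
f(1.25921) = 0.03570
s₃ = 1.25921 − 0.03570·(1.25921 − 1.40000) / (0.03570 − 1.27728) = 1.25921 − (-0.00503)/(-1.24158) = 1.25516
f(1.25516) = 0.00358
s₄ = 1.25516 − 0.00358·(1.25516 − 1.25921) / (0.00358 − 0.03570) = 1.25516 − (-0.00001)/(-0.03213) = 1.25471

1.255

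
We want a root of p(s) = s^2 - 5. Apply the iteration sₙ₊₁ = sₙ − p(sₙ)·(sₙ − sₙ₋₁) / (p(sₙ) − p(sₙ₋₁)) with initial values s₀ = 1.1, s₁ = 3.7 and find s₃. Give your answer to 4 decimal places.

2.1453

p(1.1) = -3.790000, p(3.7) = 8.690000
s₂ = 3.700000 − 8.690000·(3.700000 − 1.100000) / (8.690000 − (-3.790000)) = 3.700000 − (22.594000)/(12.480000) = 1.889583
p(1.889583) = -1.429475
s₃ = 1.889583 − (-1.429475)·(1.889583 − 3.700000) / (-1.429475 − 8.690000) = 1.889583 − (2.587945)/(-10.119475) = 2.145322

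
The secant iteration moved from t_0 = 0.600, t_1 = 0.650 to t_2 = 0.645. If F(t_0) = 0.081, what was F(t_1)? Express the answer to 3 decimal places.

The secant line through (0.600, 0.081) and (0.650, F(t_1)) crosses zero at t_2 = 0.645.
So (0.600, 0.081), (0.650, F(t_1)), (0.645, 0) are collinear:
F(t_1) = 0.081 · (0.650 − 0.645) / (0.600 − 0.645) = 0.081 · (0.00500)/(-0.04500) = -0.00900

-0.009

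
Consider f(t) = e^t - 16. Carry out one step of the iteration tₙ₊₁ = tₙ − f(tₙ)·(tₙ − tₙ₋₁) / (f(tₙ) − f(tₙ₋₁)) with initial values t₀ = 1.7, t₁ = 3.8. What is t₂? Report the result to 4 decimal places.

2.2635

f(1.7) = -10.526053, f(3.8) = 28.701184
t₂ = 3.800000 − 28.701184·(3.800000 − 1.700000) / (28.701184 − (-10.526053)) = 3.800000 − (60.272487)/(39.227237) = 2.263504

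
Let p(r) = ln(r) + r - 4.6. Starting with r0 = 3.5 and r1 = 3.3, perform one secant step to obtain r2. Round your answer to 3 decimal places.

3.382

p(3.5) = 0.15276, p(3.3) = -0.10608
r2 = 3.30000 − (-0.10608)·(3.30000 − 3.50000) / (-0.10608 − 0.15276) = 3.30000 − (0.02122)/(-0.25884) = 3.38196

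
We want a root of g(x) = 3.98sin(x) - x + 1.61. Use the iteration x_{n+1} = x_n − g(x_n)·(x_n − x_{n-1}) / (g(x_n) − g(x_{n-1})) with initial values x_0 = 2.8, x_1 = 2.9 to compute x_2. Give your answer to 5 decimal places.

g(2.8) = 0.1432528, g(2.9) = -0.3377877
x_2 = 2.9000000 − (-0.3377877)·(2.9000000 − 2.8000000) / (-0.3377877 − 0.1432528) = 2.9000000 − (-0.0337788)/(-0.4810405) = 2.8297798

2.82978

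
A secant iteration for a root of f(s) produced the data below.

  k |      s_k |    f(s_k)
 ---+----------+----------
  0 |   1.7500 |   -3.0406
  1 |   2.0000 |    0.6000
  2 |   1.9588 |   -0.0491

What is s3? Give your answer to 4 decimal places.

1.9619

s3 = 1.9588 − (-0.0491)·(1.9588 − 2.0000) / (-0.0491 − 0.6000)
   = 1.9588 − (0.002023)/(-0.649100) = 1.961916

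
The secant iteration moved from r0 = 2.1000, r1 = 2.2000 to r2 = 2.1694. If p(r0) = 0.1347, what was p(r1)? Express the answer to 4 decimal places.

-0.0594

The secant line through (2.1000, 0.1347) and (2.2000, p(r1)) crosses zero at r2 = 2.1694.
So (2.1000, 0.1347), (2.2000, p(r1)), (2.1694, 0) are collinear:
p(r1) = 0.1347 · (2.2000 − 2.1694) / (2.1000 − 2.1694) = 0.1347 · (0.030600)/(-0.069400) = -0.059392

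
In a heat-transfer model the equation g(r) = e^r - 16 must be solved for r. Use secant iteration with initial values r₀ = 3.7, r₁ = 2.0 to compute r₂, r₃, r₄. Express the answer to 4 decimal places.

g(3.7) = 24.447304, g(2.0) = -8.610944
r₂ = 2.000000 − (-8.610944)·(2.000000 − 3.700000) / (-8.610944 − 24.447304) = 2.000000 − (14.638605)/(-33.058248) = 2.442812
g(2.442812) = -4.494646
r₃ = 2.442812 − (-4.494646)·(2.442812 − 2.000000) / (-4.494646 − (-8.610944)) = 2.442812 − (-1.990285)/(4.116298) = 2.926326
g(2.926326) = 2.658951
r₄ = 2.926326 − 2.658951·(2.926326 − 2.442812) / (2.658951 − (-4.494646)) = 2.926326 − (1.285638)/(7.153597) = 2.746607

2.4428, 2.9263, 2.7466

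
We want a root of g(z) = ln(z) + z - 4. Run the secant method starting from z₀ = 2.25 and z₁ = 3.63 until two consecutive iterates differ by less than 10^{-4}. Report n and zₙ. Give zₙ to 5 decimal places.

n = 5, zₙ = 2.92627

g(2.25) = -0.9390698, g(3.63) = 0.9192326
z₂ = 3.6300000 − 0.9192326·(1.3800000)/(1.8583024) = 2.9473657;  |Δ| = 0.6826343
g(2.9473657) = 0.0282774
z₃ = 2.9473657 − 0.0282774·(-0.6826343)/(-0.8909552) = 2.9257000;  |Δ| = 0.0216657
g(2.9257000) = -0.0007663
z₄ = 2.9257000 − (-0.0007663)·(-0.0216657)/(-0.0290437) = 2.9262716;  |Δ| = 0.0005716
g(2.9262716) = 0.0000007
z₅ = 2.9262716 − 0.0000007·(0.0005716)/(0.0007670) = 2.9262711;  |Δ| = 0.0000005
|z₅ − z₄| = 0.0000005 < 10^{-4}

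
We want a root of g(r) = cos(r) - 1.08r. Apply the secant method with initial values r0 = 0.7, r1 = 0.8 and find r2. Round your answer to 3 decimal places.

0.705

g(0.7) = 0.00884, g(0.8) = -0.16729
r2 = 0.80000 − (-0.16729)·(0.80000 − 0.70000) / (-0.16729 − 0.00884) = 0.80000 − (-0.01673)/(-0.17614) = 0.70502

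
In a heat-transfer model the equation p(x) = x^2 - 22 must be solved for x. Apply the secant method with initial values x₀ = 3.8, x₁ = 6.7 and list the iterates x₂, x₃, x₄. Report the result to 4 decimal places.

4.5200, 4.6599, 4.6910

p(3.8) = -7.560000, p(6.7) = 22.890000
x₂ = 6.700000 − 22.890000·(6.700000 − 3.800000) / (22.890000 − (-7.560000)) = 6.700000 − (66.381000)/(30.450000) = 4.520000
p(4.520000) = -1.569600
x₃ = 4.520000 − (-1.569600)·(4.520000 − 6.700000) / (-1.569600 − 22.890000) = 4.520000 − (3.421728)/(-24.459600) = 4.659893
p(4.659893) = -0.285397
x₄ = 4.659893 − (-0.285397)·(4.659893 − 4.520000) / (-0.285397 − (-1.569600)) = 4.659893 − (-0.039925)/(1.284203) = 4.690982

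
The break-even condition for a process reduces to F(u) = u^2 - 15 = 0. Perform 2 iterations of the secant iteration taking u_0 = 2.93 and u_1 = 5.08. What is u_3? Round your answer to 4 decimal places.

3.8535

F(2.93) = -6.415100, F(5.08) = 10.806400
u_2 = 5.080000 − 10.806400·(5.080000 − 2.930000) / (10.806400 − (-6.415100)) = 5.080000 − (23.233760)/(17.221500) = 3.730886
F(3.730886) = -1.080487
u_3 = 3.730886 − (-1.080487)·(3.730886 − 5.080000) / (-1.080487 − 10.806400) = 3.730886 − (1.457699)/(-11.886887) = 3.853517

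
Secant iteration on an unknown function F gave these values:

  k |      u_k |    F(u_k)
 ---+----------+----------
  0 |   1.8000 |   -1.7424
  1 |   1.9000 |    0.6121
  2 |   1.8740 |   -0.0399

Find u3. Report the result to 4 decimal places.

1.8756

u3 = 1.8740 − (-0.0399)·(1.8740 − 1.9000) / (-0.0399 − 0.6121)
   = 1.8740 − (0.001037)/(-0.652000) = 1.875591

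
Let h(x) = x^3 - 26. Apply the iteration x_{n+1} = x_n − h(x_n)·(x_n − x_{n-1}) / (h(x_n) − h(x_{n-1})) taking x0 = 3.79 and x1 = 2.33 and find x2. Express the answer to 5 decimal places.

2.79642

h(3.79) = 28.4399390, h(2.33) = -13.3506630
x2 = 2.3300000 − (-13.3506630)·(2.3300000 − 3.7900000) / (-13.3506630 − 28.4399390) = 2.3300000 − (19.4919680)/(-41.7906020) = 2.7964199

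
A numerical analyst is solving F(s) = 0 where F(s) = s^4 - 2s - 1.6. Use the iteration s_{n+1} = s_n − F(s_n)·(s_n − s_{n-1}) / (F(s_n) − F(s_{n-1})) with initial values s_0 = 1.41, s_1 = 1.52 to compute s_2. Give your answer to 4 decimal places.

F(1.41) = -0.467458, F(1.52) = 0.697948
s_2 = 1.520000 − 0.697948·(1.520000 − 1.410000) / (0.697948 − (-0.467458)) = 1.520000 − (0.076774)/(1.165407) = 1.454122

1.4541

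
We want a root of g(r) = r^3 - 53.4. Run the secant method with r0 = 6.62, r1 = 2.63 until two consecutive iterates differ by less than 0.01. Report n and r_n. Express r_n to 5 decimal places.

n = 6, r_n = 3.76575

g(6.62) = 236.7175280, g(2.63) = -35.2085530
r2 = 2.6300000 − (-35.2085530)·(-3.9900000)/(-271.9260810) = 3.1466188;  |Δ| = 0.5166188
g(3.1466188) = -22.2446668
r3 = 3.1466188 − (-22.2446668)·(0.5166188)/(12.9638862) = 4.0330824;  |Δ| = 0.8864636
g(4.0330824) = 12.2011244
r4 = 4.0330824 − 12.2011244·(0.8864636)/(34.4457912) = 3.7190860;  |Δ| = 0.3139963
g(3.7190860) = -1.9590856
r5 = 3.7190860 − (-1.9590856)·(-0.3139963)/(-14.1602100) = 3.7625279;  |Δ| = 0.0434418
g(3.7625279) = -0.1353367
r6 = 3.7625279 − (-0.1353367)·(0.0434418)/(1.8237489) = 3.7657516;  |Δ| = 0.0032237
|r6 − r5| = 0.0032237 < 0.01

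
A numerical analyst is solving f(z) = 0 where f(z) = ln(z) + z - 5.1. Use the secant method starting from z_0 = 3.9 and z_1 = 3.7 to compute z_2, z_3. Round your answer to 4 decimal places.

f(3.9) = 0.160977, f(3.7) = -0.091667
z_2 = 3.700000 − (-0.091667)·(3.700000 − 3.900000) / (-0.091667 − 0.160977) = 3.700000 − (0.018333)/(-0.252644) = 3.772566
f(3.772566) = 0.000322
z_3 = 3.772566 − 0.000322·(3.772566 − 3.700000) / (0.000322 − (-0.091667)) = 3.772566 − (0.000023)/(0.091989) = 3.772312

3.7726, 3.7723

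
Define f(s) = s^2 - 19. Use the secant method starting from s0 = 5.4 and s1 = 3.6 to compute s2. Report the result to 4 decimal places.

4.2711

f(5.4) = 10.160000, f(3.6) = -6.040000
s2 = 3.600000 − (-6.040000)·(3.600000 − 5.400000) / (-6.040000 − 10.160000) = 3.600000 − (10.872000)/(-16.200000) = 4.271111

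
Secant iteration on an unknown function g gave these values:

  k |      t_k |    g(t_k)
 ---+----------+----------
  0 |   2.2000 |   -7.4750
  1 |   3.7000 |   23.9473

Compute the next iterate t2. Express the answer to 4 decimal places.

t2 = 3.7000 − 23.9473·(3.7000 − 2.2000) / (23.9473 − (-7.4750))
   = 3.7000 − (35.920950)/(31.422300) = 2.556833

2.5568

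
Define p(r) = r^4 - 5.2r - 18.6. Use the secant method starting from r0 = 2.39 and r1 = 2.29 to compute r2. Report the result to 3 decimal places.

p(2.39) = 1.60009, p(2.29) = -3.00742
r2 = 2.29000 − (-3.00742)·(2.29000 − 2.39000) / (-3.00742 − 1.60009) = 2.29000 − (0.30074)/(-4.60750) = 2.35527

2.355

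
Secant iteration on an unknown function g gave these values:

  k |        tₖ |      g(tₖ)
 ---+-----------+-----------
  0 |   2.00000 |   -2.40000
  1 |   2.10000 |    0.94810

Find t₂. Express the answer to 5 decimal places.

2.07168

t₂ = 2.10000 − 0.94810·(2.10000 − 2.00000) / (0.94810 − (-2.40000))
   = 2.10000 − (0.0948100)/(3.3481000) = 2.0716824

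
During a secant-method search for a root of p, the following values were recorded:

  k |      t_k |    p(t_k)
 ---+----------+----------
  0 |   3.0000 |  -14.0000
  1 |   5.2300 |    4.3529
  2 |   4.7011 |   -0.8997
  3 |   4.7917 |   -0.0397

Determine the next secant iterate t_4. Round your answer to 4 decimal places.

4.7959

t_4 = 4.7917 − (-0.0397)·(4.7917 − 4.7011) / (-0.0397 − (-0.8997))
   = 4.7917 − (-0.003597)/(0.860000) = 4.795882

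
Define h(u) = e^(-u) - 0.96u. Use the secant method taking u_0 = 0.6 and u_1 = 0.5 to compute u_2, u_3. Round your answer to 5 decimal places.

h(0.6) = -0.0271884, h(0.5) = 0.1265307
u_2 = 0.5000000 − 0.1265307·(0.5000000 − 0.6000000) / (0.1265307 − (-0.0271884)) = 0.5000000 − (-0.0126531)/(0.1537190) = 0.5823129
h(0.5823129) = -0.0004156
u_3 = 0.5823129 − (-0.0004156)·(0.5823129 − 0.5000000) / (-0.0004156 − 0.1265307) = 0.5823129 − (-0.0000342)/(-0.1269462) = 0.5820435

0.58231, 0.58204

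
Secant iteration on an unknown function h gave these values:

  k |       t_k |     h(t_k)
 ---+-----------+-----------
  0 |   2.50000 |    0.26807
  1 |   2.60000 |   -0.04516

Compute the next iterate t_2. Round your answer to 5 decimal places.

t_2 = 2.60000 − (-0.04516)·(2.60000 − 2.50000) / (-0.04516 − 0.26807)
   = 2.60000 − (-0.0045160)/(-0.3132300) = 2.5855825

2.58558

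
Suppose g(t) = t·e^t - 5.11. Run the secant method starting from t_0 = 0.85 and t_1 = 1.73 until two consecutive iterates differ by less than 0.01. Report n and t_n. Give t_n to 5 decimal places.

n = 5, t_n = 1.33907

g(0.85) = -3.1213002, g(1.73) = 4.6483313
t_2 = 1.7300000 − 4.6483313·(0.8800000)/(7.7696314) = 1.2035231;  |Δ| = 0.5264769
g(1.2035231) = -1.1000601
t_3 = 1.2035231 − (-1.1000601)·(-0.5264769)/(-5.7483913) = 1.3042741;  |Δ| = 0.1007510
g(1.3042741) = -0.3037327
t_4 = 1.3042741 − (-0.3037327)·(0.1007510)/(0.7963273) = 1.3427022;  |Δ| = 0.0384281
g(1.3427022) = 0.0317137
t_5 = 1.3427022 − 0.0317137·(0.0384281)/(0.3354464) = 1.3390692;  |Δ| = 0.0036331
|t_5 − t_4| = 0.0036331 < 0.01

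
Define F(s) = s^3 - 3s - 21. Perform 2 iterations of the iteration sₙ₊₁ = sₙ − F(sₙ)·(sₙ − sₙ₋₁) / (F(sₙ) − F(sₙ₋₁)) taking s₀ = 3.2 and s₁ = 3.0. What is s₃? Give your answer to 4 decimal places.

F(3.2) = 2.168000, F(3.0) = -3.000000
s₂ = 3.000000 − (-3.000000)·(3.000000 − 3.200000) / (-3.000000 − 2.168000) = 3.000000 − (0.600000)/(-5.168000) = 3.116099
F(3.116099) = -0.090746
s₃ = 3.116099 − (-0.090746)·(3.116099 − 3.000000) / (-0.090746 − (-3.000000)) = 3.116099 − (-0.010536)/(2.909254) = 3.119720

3.1197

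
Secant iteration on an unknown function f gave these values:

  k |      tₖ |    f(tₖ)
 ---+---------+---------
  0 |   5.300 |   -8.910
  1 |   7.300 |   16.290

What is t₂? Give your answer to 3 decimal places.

6.007

t₂ = 7.300 − 16.290·(7.300 − 5.300) / (16.290 − (-8.910))
   = 7.300 − (32.58000)/(25.20000) = 6.00714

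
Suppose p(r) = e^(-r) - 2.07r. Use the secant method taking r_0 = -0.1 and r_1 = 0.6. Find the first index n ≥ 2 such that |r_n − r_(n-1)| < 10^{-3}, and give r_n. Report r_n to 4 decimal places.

n = 4, r_n = 0.3429

p(-0.1) = 1.312171, p(0.6) = -0.693188
r_2 = 0.600000 − (-0.693188)·(0.700000)/(-2.005359) = 0.358032;  |Δ| = 0.241968
p(0.358032) = -0.042077
r_3 = 0.358032 − (-0.042077)·(-0.241968)/(0.651112) = 0.342396;  |Δ| = 0.015637
p(0.342396) = 0.001308
r_4 = 0.342396 − 0.001308·(-0.015637)/(0.043385) = 0.342867;  |Δ| = 0.000471
|r_4 − r_3| = 0.000471 < 10^{-3}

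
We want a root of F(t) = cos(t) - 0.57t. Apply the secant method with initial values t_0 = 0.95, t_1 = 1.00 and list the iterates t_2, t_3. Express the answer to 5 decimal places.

F(0.95) = 0.0401831, F(1.00) = -0.0296977
t_2 = 1.0000000 − (-0.0296977)·(1.0000000 − 0.9500000) / (-0.0296977 − 0.0401831) = 1.0000000 − (-0.0014849)/(-0.0698808) = 0.9787512
F(0.9787512) = 0.0001711
t_3 = 0.9787512 − 0.0001711·(0.9787512 − 1.0000000) / (0.0001711 − (-0.0296977)) = 0.9787512 − (-0.0000036)/(0.0298688) = 0.9788729

0.97875, 0.97887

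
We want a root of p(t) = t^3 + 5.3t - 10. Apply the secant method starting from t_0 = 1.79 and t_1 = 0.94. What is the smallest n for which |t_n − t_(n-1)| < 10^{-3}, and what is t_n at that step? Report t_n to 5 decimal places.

n = 5, t_n = 1.38525

p(1.79) = 5.2223390, p(0.94) = -4.1874160
t_2 = 0.9400000 − (-4.1874160)·(-0.8500000)/(-9.4097550) = 1.3182568;  |Δ| = 0.3782568
p(1.3182568) = -0.7223712
t_3 = 1.3182568 − (-0.7223712)·(0.3782568)/(3.4650448) = 1.3971134;  |Δ| = 0.0788566
p(1.3971134) = 0.1317631
t_4 = 1.3971134 − 0.1317631·(0.0788566)/(0.8541343) = 1.3849486;  |Δ| = 0.0121648
p(1.3849486) = -0.0033266
t_5 = 1.3849486 − (-0.0033266)·(-0.0121648)/(-0.1350896) = 1.3852482;  |Δ| = 0.0002996
|t_5 − t_4| = 0.0002996 < 10^{-3}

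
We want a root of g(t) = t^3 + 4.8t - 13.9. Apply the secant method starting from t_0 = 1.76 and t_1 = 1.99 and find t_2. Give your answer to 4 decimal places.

1.7600

g(1.76) = -0.000224, g(1.99) = 3.532599
t_2 = 1.990000 − 3.532599·(1.990000 − 1.760000) / (3.532599 − (-0.000224)) = 1.990000 − (0.812498)/(3.532823) = 1.760015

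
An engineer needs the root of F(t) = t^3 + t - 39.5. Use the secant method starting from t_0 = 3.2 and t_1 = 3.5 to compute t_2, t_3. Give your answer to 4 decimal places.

F(3.2) = -3.532000, F(3.5) = 6.875000
t_2 = 3.500000 − 6.875000·(3.500000 − 3.200000) / (6.875000 − (-3.532000)) = 3.500000 − (2.062500)/(10.407000) = 3.301816
F(3.301816) = -0.201820
t_3 = 3.301816 − (-0.201820)·(3.301816 − 3.500000) / (-0.201820 − 6.875000) = 3.301816 − (0.039997)/(-7.076820) = 3.307468

3.3018, 3.3075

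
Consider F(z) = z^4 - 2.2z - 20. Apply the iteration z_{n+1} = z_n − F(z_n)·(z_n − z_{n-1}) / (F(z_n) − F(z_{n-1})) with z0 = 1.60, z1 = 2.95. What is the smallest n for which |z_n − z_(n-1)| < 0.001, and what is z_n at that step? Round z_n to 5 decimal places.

n = 7, z_n = 2.23417

F(1.60) = -16.9664000, F(2.95) = 49.2435063
z2 = 2.9500000 − 49.2435063·(1.3500000)/(66.2099063) = 1.9459398;  |Δ| = 1.0040602
F(1.9459398) = -9.9421099
z3 = 1.9459398 − (-9.9421099)·(-1.0040602)/(-59.1856162) = 2.1146037;  |Δ| = 0.1686639
F(2.1146037) = -4.6573801
z4 = 2.1146037 − (-4.6573801)·(0.1686639)/(5.2847298) = 2.2632455;  |Δ| = 0.1486418
F(2.2632455) = 1.2586148
z5 = 2.2632455 − 1.2586148·(0.1486418)/(5.9159950) = 2.2316223;  |Δ| = 0.0316232
F(2.2316223) = -0.1077940
z6 = 2.2316223 − (-0.1077940)·(-0.0316232)/(-1.3664088) = 2.2341170;  |Δ| = 0.0024947
F(2.2341170) = -0.0021936
z7 = 2.2341170 − (-0.0021936)·(0.0024947)/(0.1056005) = 2.2341688;  |Δ| = 0.0000518
|z7 − z6| = 0.0000518 < 0.001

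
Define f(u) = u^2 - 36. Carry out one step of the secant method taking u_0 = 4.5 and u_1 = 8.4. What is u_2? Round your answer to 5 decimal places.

5.72093

f(4.5) = -15.7500000, f(8.4) = 34.5600000
u_2 = 8.4000000 − 34.5600000·(8.4000000 − 4.5000000) / (34.5600000 − (-15.7500000)) = 8.4000000 − (134.7840000)/(50.3100000) = 5.7209302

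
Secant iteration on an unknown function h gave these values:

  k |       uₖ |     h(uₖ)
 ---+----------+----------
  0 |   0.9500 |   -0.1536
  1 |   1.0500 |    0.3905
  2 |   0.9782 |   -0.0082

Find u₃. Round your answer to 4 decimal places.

0.9797

u₃ = 0.9782 − (-0.0082)·(0.9782 − 1.0500) / (-0.0082 − 0.3905)
   = 0.9782 − (0.000589)/(-0.398700) = 0.979677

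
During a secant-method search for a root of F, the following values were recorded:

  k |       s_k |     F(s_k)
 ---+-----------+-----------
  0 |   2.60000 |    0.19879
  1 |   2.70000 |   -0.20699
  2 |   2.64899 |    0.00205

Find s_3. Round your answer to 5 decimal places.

s_3 = 2.64899 − 0.00205·(2.64899 − 2.70000) / (0.00205 − (-0.20699))
   = 2.64899 − (-0.0001046)/(0.2090400) = 2.6494902

2.64949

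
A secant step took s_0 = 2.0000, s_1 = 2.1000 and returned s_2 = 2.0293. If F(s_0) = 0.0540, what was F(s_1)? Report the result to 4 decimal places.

-0.1303

The secant line through (2.0000, 0.0540) and (2.1000, F(s_1)) crosses zero at s_2 = 2.0293.
So (2.0000, 0.0540), (2.1000, F(s_1)), (2.0293, 0) are collinear:
F(s_1) = 0.0540 · (2.1000 − 2.0293) / (2.0000 − 2.0293) = 0.0540 · (0.070700)/(-0.029300) = -0.130300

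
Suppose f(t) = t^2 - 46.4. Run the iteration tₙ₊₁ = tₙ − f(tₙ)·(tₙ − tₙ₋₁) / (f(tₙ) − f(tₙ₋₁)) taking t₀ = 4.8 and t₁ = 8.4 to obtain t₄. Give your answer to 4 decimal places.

6.8122

f(4.8) = -23.360000, f(8.4) = 24.160000
t₂ = 8.400000 − 24.160000·(8.400000 − 4.800000) / (24.160000 − (-23.360000)) = 8.400000 − (86.976000)/(47.520000) = 6.569697
f(6.569697) = -3.239082
t₃ = 6.569697 − (-3.239082)·(6.569697 − 8.400000) / (-3.239082 − 24.160000) = 6.569697 − (5.928501)/(-27.399082) = 6.786073
f(6.786073) = -0.349215
t₄ = 6.786073 − (-0.349215)·(6.786073 − 6.569697) / (-0.349215 − (-3.239082)) = 6.786073 − (-0.075562)/(2.889867) = 6.812220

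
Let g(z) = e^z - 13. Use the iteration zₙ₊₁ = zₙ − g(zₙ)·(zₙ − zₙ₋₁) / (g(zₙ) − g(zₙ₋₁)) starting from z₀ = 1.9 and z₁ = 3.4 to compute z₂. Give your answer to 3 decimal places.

2.307

g(1.9) = -6.31411, g(3.4) = 16.96410
z₂ = 3.40000 − 16.96410·(3.40000 − 1.90000) / (16.96410 − (-6.31411)) = 3.40000 − (25.44615)/(23.27821) = 2.30687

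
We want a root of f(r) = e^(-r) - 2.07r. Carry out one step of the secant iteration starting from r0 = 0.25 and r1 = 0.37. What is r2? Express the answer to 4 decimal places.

f(0.25) = 0.261301, f(0.37) = -0.075166
r2 = 0.370000 − (-0.075166)·(0.370000 − 0.250000) / (-0.075166 − 0.261301) = 0.370000 − (-0.009020)/(-0.336466) = 0.343192

0.3432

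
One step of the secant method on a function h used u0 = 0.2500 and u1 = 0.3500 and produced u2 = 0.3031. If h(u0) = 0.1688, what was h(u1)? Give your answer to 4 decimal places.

The secant line through (0.2500, 0.1688) and (0.3500, h(u1)) crosses zero at u2 = 0.3031.
So (0.2500, 0.1688), (0.3500, h(u1)), (0.3031, 0) are collinear:
h(u1) = 0.1688 · (0.3500 − 0.3031) / (0.2500 − 0.3031) = 0.1688 · (0.046900)/(-0.053100) = -0.149091

-0.1491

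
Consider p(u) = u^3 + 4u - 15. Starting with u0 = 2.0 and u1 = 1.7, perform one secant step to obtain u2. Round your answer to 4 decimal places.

1.9300

p(2.0) = 1.000000, p(1.7) = -3.287000
u2 = 1.700000 − (-3.287000)·(1.700000 − 2.000000) / (-3.287000 − 1.000000) = 1.700000 − (0.986100)/(-4.287000) = 1.930021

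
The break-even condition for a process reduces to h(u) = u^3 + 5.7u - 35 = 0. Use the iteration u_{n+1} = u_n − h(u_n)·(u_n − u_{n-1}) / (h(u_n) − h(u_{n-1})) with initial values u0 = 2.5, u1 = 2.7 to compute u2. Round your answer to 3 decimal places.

h(2.5) = -5.12500, h(2.7) = 0.07300
u2 = 2.70000 − 0.07300·(2.70000 − 2.50000) / (0.07300 − (-5.12500)) = 2.70000 − (0.01460)/(5.19800) = 2.69719

2.697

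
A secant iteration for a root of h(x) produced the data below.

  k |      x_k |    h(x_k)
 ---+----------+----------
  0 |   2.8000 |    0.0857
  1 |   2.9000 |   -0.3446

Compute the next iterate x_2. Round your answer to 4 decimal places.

2.8199

x_2 = 2.9000 − (-0.3446)·(2.9000 − 2.8000) / (-0.3446 − 0.0857)
   = 2.9000 − (-0.034460)/(-0.430300) = 2.819916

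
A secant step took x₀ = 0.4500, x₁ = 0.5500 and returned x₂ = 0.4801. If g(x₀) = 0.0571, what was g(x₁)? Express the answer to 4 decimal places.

-0.1326

The secant line through (0.4500, 0.0571) and (0.5500, g(x₁)) crosses zero at x₂ = 0.4801.
So (0.4500, 0.0571), (0.5500, g(x₁)), (0.4801, 0) are collinear:
g(x₁) = 0.0571 · (0.5500 − 0.4801) / (0.4500 − 0.4801) = 0.0571 · (0.069900)/(-0.030100) = -0.132601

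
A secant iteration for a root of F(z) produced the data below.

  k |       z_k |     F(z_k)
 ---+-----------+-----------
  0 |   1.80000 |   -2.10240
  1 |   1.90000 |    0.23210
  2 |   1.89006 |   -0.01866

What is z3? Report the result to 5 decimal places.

z3 = 1.89006 − (-0.01866)·(1.89006 − 1.90000) / (-0.01866 − 0.23210)
   = 1.89006 − (0.0001855)/(-0.2507600) = 1.8907997

1.89080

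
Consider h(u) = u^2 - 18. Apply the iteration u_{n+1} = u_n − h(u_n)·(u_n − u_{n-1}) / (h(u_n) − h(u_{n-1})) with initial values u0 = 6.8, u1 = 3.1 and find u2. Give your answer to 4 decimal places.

3.9475

h(6.8) = 28.240000, h(3.1) = -8.390000
u2 = 3.100000 − (-8.390000)·(3.100000 − 6.800000) / (-8.390000 − 28.240000) = 3.100000 − (31.043000)/(-36.630000) = 3.947475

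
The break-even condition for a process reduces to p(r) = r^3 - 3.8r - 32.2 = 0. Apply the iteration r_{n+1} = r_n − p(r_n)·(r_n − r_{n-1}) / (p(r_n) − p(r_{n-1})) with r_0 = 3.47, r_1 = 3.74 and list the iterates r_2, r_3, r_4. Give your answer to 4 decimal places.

3.5724, 3.5775, 3.5777

p(3.47) = -3.604077, p(3.74) = 5.901624
r_2 = 3.740000 − 5.901624·(3.740000 − 3.470000) / (5.901624 − (-3.604077)) = 3.740000 − (1.593438)/(9.505701) = 3.572370
p(3.572370) = -0.185029
r_3 = 3.572370 − (-0.185029)·(3.572370 − 3.740000) / (-0.185029 − 5.901624) = 3.572370 − (0.031016)/(-6.086653) = 3.577466
p(3.577466) = -0.009019
r_4 = 3.577466 − (-0.009019)·(3.577466 − 3.572370) / (-0.009019 − (-0.185029)) = 3.577466 − (-0.000046)/(0.176009) = 3.577727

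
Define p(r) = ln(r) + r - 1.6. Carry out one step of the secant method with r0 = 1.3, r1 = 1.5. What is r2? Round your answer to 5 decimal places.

p(1.3) = -0.0376357, p(1.5) = 0.3054651
r2 = 1.5000000 − 0.3054651·(1.5000000 − 1.3000000) / (0.3054651 − (-0.0376357)) = 1.5000000 − (0.0610930)/(0.3431008) = 1.3219386

1.32194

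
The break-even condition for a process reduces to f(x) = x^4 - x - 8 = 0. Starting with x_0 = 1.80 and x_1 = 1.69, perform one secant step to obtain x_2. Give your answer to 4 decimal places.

f(1.80) = 0.697600, f(1.69) = -1.532693
x_2 = 1.690000 − (-1.532693)·(1.690000 − 1.800000) / (-1.532693 − 0.697600) = 1.690000 − (0.168596)/(-2.230293) = 1.765594

1.7656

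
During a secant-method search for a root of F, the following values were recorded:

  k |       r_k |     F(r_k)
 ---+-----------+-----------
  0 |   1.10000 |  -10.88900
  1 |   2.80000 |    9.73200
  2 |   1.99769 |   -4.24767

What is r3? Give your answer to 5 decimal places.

r3 = 1.99769 − (-4.24767)·(1.99769 − 2.80000) / (-4.24767 − 9.73200)
   = 1.99769 − (3.4079481)/(-13.9796700) = 2.2414689

2.24147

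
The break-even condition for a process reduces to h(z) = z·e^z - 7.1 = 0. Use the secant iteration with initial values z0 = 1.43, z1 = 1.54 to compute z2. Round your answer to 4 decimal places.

1.5324

h(1.43) = -1.124460, h(1.54) = 0.083469
z2 = 1.540000 − 0.083469·(1.540000 − 1.430000) / (0.083469 − (-1.124460)) = 1.540000 − (0.009182)/(1.207929) = 1.532399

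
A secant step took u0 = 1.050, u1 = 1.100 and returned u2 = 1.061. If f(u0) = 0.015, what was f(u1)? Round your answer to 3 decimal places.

-0.053

The secant line through (1.050, 0.015) and (1.100, f(u1)) crosses zero at u2 = 1.061.
So (1.050, 0.015), (1.100, f(u1)), (1.061, 0) are collinear:
f(u1) = 0.015 · (1.100 − 1.061) / (1.050 − 1.061) = 0.015 · (0.03900)/(-0.01100) = -0.05318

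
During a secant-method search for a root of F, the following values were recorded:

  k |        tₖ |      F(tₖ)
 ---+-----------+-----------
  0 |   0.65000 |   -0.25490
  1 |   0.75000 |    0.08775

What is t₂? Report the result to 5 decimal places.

0.72439

t₂ = 0.75000 − 0.08775·(0.75000 − 0.65000) / (0.08775 − (-0.25490))
   = 0.75000 − (0.0087750)/(0.3426500) = 0.7243908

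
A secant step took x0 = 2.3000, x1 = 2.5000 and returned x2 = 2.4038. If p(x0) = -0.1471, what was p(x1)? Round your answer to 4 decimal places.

0.1363

The secant line through (2.3000, -0.1471) and (2.5000, p(x1)) crosses zero at x2 = 2.4038.
So (2.3000, -0.1471), (2.5000, p(x1)), (2.4038, 0) are collinear:
p(x1) = -0.1471 · (2.5000 − 2.4038) / (2.3000 − 2.4038) = -0.1471 · (0.096200)/(-0.103800) = 0.136330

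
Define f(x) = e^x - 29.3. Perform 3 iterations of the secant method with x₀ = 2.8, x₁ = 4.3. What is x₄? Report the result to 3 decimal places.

f(2.8) = -12.85535, f(4.3) = 44.39979
x₂ = 4.30000 − 44.39979·(4.30000 − 2.80000) / (44.39979 − (-12.85535)) = 4.30000 − (66.59969)/(57.25515) = 3.13679
f(3.13679) = -6.27015
x₃ = 3.13679 − (-6.27015)·(3.13679 − 4.30000) / (-6.27015 − 44.39979) = 3.13679 − (7.29349)/(-50.66994) = 3.28073
f(3.28073) = -2.70476
x₄ = 3.28073 − (-2.70476)·(3.28073 − 3.13679) / (-2.70476 − (-6.27015)) = 3.28073 − (-0.38933)/(3.56539) = 3.38993

3.390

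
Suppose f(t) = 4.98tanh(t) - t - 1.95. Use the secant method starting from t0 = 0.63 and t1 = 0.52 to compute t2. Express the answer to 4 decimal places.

0.5545

f(0.63) = 0.199100, f(0.52) = -0.091054
t2 = 0.520000 − (-0.091054)·(0.520000 − 0.630000) / (-0.091054 − 0.199100) = 0.520000 − (0.010016)/(-0.290154) = 0.554519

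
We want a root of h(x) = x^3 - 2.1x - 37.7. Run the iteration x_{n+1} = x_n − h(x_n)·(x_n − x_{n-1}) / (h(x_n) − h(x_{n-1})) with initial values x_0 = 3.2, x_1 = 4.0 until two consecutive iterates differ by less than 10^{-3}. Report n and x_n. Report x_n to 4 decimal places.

h(3.2) = -11.652000, h(4.0) = 17.900000
x_2 = 4.000000 − 17.900000·(0.800000)/(29.552000) = 3.515430;  |Δ| = 0.484570
h(3.515430) = -1.637832
x_3 = 3.515430 − (-1.637832)·(-0.484570)/(-19.537832) = 3.556051;  |Δ| = 0.040621
h(3.556051) = -0.199658
x_4 = 3.556051 − (-0.199658)·(0.040621)/(1.438174) = 3.561691;  |Δ| = 0.005639
h(3.561691) = 0.002774
x_5 = 3.561691 − 0.002774·(0.005639)/(0.202432) = 3.561613;  |Δ| = 0.000077
|x_5 − x_4| = 0.000077 < 10^{-3}

n = 5, x_n = 3.5616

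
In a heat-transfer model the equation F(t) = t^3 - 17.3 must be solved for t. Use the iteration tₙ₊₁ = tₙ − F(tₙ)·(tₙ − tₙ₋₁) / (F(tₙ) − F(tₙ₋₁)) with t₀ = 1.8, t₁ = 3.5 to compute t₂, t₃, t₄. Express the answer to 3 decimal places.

F(1.8) = -11.46800, F(3.5) = 25.57500
t₂ = 3.50000 − 25.57500·(3.50000 − 1.80000) / (25.57500 − (-11.46800)) = 3.50000 − (43.47750)/(37.04300) = 2.32630
F(2.32630) = -4.71089
t₃ = 2.32630 − (-4.71089)·(2.32630 − 3.50000) / (-4.71089 − 25.57500) = 2.32630 − (5.52918)/(-30.28589) = 2.50886
F(2.50886) = -1.50823
t₄ = 2.50886 − (-1.50823)·(2.50886 − 2.32630) / (-1.50823 − (-4.71089)) = 2.50886 − (-0.27535)/(3.20265) = 2.59484

2.326, 2.509, 2.595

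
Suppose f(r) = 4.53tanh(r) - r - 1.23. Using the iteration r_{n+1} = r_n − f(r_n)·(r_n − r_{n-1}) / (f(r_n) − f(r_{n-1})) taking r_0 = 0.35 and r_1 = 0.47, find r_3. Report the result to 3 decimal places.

f(0.35) = -0.05622, f(0.47) = 0.28504
r_2 = 0.47000 − 0.28504·(0.47000 − 0.35000) / (0.28504 − (-0.05622)) = 0.47000 − (0.03421)/(0.34126) = 0.36977
f(0.36977) = 0.00290
r_3 = 0.36977 − 0.00290·(0.36977 − 0.47000) / (0.00290 − 0.28504) = 0.36977 − (-0.00029)/(-0.28215) = 0.36874

0.369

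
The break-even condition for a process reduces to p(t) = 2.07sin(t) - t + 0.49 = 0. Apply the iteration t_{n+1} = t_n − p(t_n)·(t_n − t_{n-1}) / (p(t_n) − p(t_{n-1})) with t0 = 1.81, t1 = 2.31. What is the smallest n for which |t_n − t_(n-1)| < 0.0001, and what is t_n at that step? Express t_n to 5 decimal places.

n = 5, t_n = 2.18348

p(1.81) = 0.6910608, p(2.31) = -0.2902591
t2 = 2.3100000 − (-0.2902591)·(0.5000000)/(-0.9813199) = 2.1621078;  |Δ| = 0.1478922
p(2.1621078) = 0.0464275
t3 = 2.1621078 − 0.0464275·(-0.1478922)/(0.3366866) = 2.1825015;  |Δ| = 0.0203936
p(2.1825015) = 0.0021455
t4 = 2.1825015 − 0.0021455·(0.0203936)/(-0.0442820) = 2.1834895;  |Δ| = 0.0009881
p(2.1834895) = -0.0000180
t5 = 2.1834895 − (-0.0000180)·(0.0009881)/(-0.0021634) = 2.1834813;  |Δ| = 0.0000082
|t5 − t4| = 0.0000082 < 0.0001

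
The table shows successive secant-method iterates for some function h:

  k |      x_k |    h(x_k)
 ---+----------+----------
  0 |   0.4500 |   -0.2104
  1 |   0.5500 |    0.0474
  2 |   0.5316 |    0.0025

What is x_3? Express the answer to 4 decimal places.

0.5306

x_3 = 0.5316 − 0.0025·(0.5316 − 0.5500) / (0.0025 − 0.0474)
   = 0.5316 − (-0.000046)/(-0.044900) = 0.530576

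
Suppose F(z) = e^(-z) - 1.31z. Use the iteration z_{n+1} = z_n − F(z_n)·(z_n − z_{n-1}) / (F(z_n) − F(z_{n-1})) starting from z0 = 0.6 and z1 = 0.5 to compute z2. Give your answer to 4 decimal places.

F(0.6) = -0.237188, F(0.5) = -0.048469
z2 = 0.500000 − (-0.048469)·(0.500000 − 0.600000) / (-0.048469 − (-0.237188)) = 0.500000 − (0.004847)/(0.188719) = 0.474317

0.4743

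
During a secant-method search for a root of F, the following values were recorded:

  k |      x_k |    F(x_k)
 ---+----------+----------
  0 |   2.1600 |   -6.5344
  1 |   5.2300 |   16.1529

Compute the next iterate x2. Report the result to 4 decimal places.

x2 = 5.2300 − 16.1529·(5.2300 − 2.1600) / (16.1529 − (-6.5344))
   = 5.2300 − (49.589403)/(22.687300) = 3.044222

3.0442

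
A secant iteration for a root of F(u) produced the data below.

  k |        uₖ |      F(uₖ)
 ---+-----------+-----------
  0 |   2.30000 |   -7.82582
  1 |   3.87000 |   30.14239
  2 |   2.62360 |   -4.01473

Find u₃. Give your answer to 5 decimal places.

u₃ = 2.62360 − (-4.01473)·(2.62360 − 3.87000) / (-4.01473 − 30.14239)
   = 2.62360 − (5.0039595)/(-34.1571200) = 2.7700983

2.77010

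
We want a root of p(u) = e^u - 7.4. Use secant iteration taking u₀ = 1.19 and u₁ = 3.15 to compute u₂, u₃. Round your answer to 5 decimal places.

1.59208, 1.80232

p(1.19) = -4.1129188, p(3.15) = 15.9360646
u₂ = 3.1500000 − 15.9360646·(3.1500000 − 1.1900000) / (15.9360646 − (-4.1129188)) = 3.1500000 − (31.2346866)/(20.0489834) = 1.5920813
p(1.5920813) = -2.4860344
u₃ = 1.5920813 − (-2.4860344)·(1.5920813 − 3.1500000) / (-2.4860344 − 15.9360646) = 1.5920813 − (3.8730395)/(-18.4220990) = 1.8023201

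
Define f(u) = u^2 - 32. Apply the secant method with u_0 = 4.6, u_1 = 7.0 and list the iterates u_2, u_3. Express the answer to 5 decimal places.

5.53448, 5.64374

f(4.6) = -10.8400000, f(7.0) = 17.0000000
u_2 = 7.0000000 − 17.0000000·(7.0000000 − 4.6000000) / (17.0000000 − (-10.8400000)) = 7.0000000 − (40.8000000)/(27.8400000) = 5.5344828
f(5.5344828) = -1.3695006
u_3 = 5.5344828 − (-1.3695006)·(5.5344828 − 7.0000000) / (-1.3695006 − 17.0000000) = 5.5344828 − (2.0070267)/(-18.3695006) = 5.6437414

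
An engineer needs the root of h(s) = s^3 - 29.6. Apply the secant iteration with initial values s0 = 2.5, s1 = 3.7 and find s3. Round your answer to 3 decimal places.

h(2.5) = -13.97500, h(3.7) = 21.05300
s2 = 3.70000 − 21.05300·(3.70000 − 2.50000) / (21.05300 − (-13.97500)) = 3.70000 − (25.26360)/(35.02800) = 2.97876
h(2.97876) = -3.16943
s3 = 2.97876 − (-3.16943)·(2.97876 − 3.70000) / (-3.16943 − 21.05300) = 2.97876 − (2.28592)/(-24.22243) = 3.07313

3.073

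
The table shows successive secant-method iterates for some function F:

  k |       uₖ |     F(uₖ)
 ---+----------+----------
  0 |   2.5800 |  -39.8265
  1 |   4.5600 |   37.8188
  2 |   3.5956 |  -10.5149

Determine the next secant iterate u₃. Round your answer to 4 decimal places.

3.8054

u₃ = 3.5956 − (-10.5149)·(3.5956 − 4.5600) / (-10.5149 − 37.8188)
   = 3.5956 − (10.140570)/(-48.333700) = 3.805403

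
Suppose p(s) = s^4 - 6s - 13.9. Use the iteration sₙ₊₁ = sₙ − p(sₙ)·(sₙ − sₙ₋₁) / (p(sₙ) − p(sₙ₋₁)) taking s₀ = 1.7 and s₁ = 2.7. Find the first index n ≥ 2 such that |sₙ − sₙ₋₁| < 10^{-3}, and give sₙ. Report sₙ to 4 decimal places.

p(1.7) = -15.747900, p(2.7) = 23.044100
s₂ = 2.700000 − 23.044100·(1.000000)/(38.792000) = 2.105957;  |Δ| = 0.594043
p(2.105957) = -6.866017
s₃ = 2.105957 − (-6.866017)·(-0.594043)/(-29.910117) = 2.242323;  |Δ| = 0.136365
p(2.242323) = -2.073034
s₄ = 2.242323 − (-2.073034)·(0.136365)/(4.792983) = 2.301303;  |Δ| = 0.058980
p(2.301303) = 0.339746
s₅ = 2.301303 − 0.339746·(0.058980)/(2.412780) = 2.292998;  |Δ| = 0.008305
p(2.292998) = -0.013114
s₆ = 2.292998 − (-0.013114)·(-0.008305)/(-0.352860) = 2.293307;  |Δ| = 0.000309
|s₆ − s₅| = 0.000309 < 10^{-3}

n = 6, sₙ = 2.2933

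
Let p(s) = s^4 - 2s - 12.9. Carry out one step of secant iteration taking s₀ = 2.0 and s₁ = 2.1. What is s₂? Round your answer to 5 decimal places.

p(2.0) = -0.9000000, p(2.1) = 2.3481000
s₂ = 2.1000000 − 2.3481000·(2.1000000 − 2.0000000) / (2.3481000 − (-0.9000000)) = 2.1000000 − (0.2348100)/(3.2481000) = 2.0277085

2.02771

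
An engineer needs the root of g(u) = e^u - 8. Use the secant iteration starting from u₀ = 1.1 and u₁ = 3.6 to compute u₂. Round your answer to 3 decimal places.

1.472

g(1.1) = -4.99583, g(3.6) = 28.59823
u₂ = 3.60000 − 28.59823·(3.60000 − 1.10000) / (28.59823 − (-4.99583)) = 3.60000 − (71.49559)/(33.59407) = 1.47178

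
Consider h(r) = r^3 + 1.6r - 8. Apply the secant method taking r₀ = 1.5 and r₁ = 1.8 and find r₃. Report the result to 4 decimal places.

1.7349

h(1.5) = -2.225000, h(1.8) = 0.712000
r₂ = 1.800000 − 0.712000·(1.800000 − 1.500000) / (0.712000 − (-2.225000)) = 1.800000 − (0.213600)/(2.937000) = 1.727273
h(1.727273) = -0.083095
r₃ = 1.727273 − (-0.083095)·(1.727273 − 1.800000) / (-0.083095 − 0.712000) = 1.727273 − (0.006043)/(-0.795095) = 1.734873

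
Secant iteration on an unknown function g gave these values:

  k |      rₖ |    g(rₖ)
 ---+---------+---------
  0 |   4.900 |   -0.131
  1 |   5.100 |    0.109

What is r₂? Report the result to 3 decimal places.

5.009

r₂ = 5.100 − 0.109·(5.100 − 4.900) / (0.109 − (-0.131))
   = 5.100 − (0.02180)/(0.24000) = 5.00917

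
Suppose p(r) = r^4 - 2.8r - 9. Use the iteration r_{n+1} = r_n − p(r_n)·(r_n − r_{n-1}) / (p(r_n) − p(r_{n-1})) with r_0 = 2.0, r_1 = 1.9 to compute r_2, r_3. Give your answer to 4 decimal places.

1.9479, 1.9501

p(2.0) = 1.400000, p(1.9) = -1.287900
r_2 = 1.900000 − (-1.287900)·(1.900000 − 2.000000) / (-1.287900 − 1.400000) = 1.900000 − (0.128790)/(-2.687900) = 1.947915
p(1.947915) = -0.056904
r_3 = 1.947915 − (-0.056904)·(1.947915 − 1.900000) / (-0.056904 − (-1.287900)) = 1.947915 − (-0.002727)/(1.230996) = 1.950130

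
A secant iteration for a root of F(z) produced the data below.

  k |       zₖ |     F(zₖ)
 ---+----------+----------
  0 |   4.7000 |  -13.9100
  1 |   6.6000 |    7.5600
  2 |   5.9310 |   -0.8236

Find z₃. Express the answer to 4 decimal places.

z₃ = 5.9310 − (-0.8236)·(5.9310 − 6.6000) / (-0.8236 − 7.5600)
   = 5.9310 − (0.550988)/(-8.383600) = 5.996722

5.9967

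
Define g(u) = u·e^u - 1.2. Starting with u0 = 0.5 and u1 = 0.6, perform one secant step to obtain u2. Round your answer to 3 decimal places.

0.640

g(0.5) = -0.37564, g(0.6) = -0.10673
u2 = 0.60000 − (-0.10673)·(0.60000 − 0.50000) / (-0.10673 − (-0.37564)) = 0.60000 − (-0.01067)/(0.26891) = 0.63969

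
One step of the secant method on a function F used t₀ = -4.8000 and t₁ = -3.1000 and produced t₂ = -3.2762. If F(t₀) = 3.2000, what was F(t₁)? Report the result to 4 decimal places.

The secant line through (-4.8000, 3.2000) and (-3.1000, F(t₁)) crosses zero at t₂ = -3.2762.
So (-4.8000, 3.2000), (-3.1000, F(t₁)), (-3.2762, 0) are collinear:
F(t₁) = 3.2000 · (-3.1000 − (-3.2762)) / (-4.8000 − (-3.2762)) = 3.2000 · (0.176200)/(-1.523800) = -0.370022

-0.3700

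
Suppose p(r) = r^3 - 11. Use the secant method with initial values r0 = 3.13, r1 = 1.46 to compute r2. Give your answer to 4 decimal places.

p(3.13) = 19.664297, p(1.46) = -7.887864
r2 = 1.460000 − (-7.887864)·(1.460000 − 3.130000) / (-7.887864 − 19.664297) = 1.460000 − (13.172733)/(-27.552161) = 1.938102

1.9381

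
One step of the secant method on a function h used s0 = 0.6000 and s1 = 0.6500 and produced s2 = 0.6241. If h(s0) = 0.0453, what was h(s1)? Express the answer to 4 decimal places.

The secant line through (0.6000, 0.0453) and (0.6500, h(s1)) crosses zero at s2 = 0.6241.
So (0.6000, 0.0453), (0.6500, h(s1)), (0.6241, 0) are collinear:
h(s1) = 0.0453 · (0.6500 − 0.6241) / (0.6000 − 0.6241) = 0.0453 · (0.025900)/(-0.024100) = -0.048683

-0.0487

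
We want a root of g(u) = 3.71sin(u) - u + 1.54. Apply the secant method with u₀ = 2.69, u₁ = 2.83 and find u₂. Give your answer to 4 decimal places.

g(2.69) = 0.469041, g(2.83) = -0.152607
u₂ = 2.830000 − (-0.152607)·(2.830000 − 2.690000) / (-0.152607 − 0.469041) = 2.830000 − (-0.021365)/(-0.621647) = 2.795632

2.7956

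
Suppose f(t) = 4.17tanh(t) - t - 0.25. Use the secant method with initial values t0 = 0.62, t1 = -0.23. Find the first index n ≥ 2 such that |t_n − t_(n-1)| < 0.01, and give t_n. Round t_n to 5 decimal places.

f(0.62) = 1.4282039, f(-0.23) = -0.9625382
t2 = -0.2300000 − (-0.9625382)·(-0.8500000)/(-2.3907421) = 0.1122191;  |Δ| = 0.3422191
f(0.1122191) = 0.1037799
t3 = 0.1122191 − 0.1037799·(0.3422191)/(1.0663181) = 0.0789124;  |Δ| = 0.0333066
f(0.0789124) = -0.0005290
t4 = 0.0789124 − (-0.0005290)·(-0.0333066)/(-0.1043089) = 0.0790813;  |Δ| = 0.0001689
|t4 − t3| = 0.0001689 < 0.01

n = 4, t_n = 0.07908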